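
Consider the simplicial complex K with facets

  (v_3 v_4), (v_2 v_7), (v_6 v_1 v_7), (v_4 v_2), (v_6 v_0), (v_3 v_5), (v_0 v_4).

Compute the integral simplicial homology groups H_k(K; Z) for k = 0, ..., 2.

Take the total order v_0 < v_1 < v_2 < v_3 < v_4 < v_5 < v_6 < v_7 on the vertex set. Then K (dimension 2) consists of the simplices:

  0-simplices (8): [v_0], [v_1], [v_2], [v_3], [v_4], [v_5], [v_6], [v_7]
  1-simplices (9): [v_0,v_4], [v_0,v_6], [v_1,v_6], [v_1,v_7], [v_2,v_4], [v_2,v_7], [v_3,v_4], [v_3,v_5], [v_6,v_7]
  2-simplices (1): [v_1,v_6,v_7]

Hence C_0 ≅ Z^8, C_1 ≅ Z^9, C_2 ≅ Z^1.

The boundary map ∂_1: C_1 → C_0 maps an edge to its endpoints' difference, ∂[p,q] = q − p. For instance
  ∂[v_3,v_5] = [v_5] − [v_3].
This gives a 8×9 integer matrix of rank 7; reducing to Smith normal form yields diagonal entries (1,1,1,1,1,1,1).

The boundary map ∂_2: C_2 → C_1 sends each 2-simplex [p,q,r] to [q,r] − [p,r] + [p,q]. For instance
  ∂[v_1,v_6,v_7] = [v_6,v_7] − [v_1,v_7] + [v_1,v_6].
The resulting 9×1 matrix has rank 1, and its Smith normal form has invariant factors (1).

Now H_k = ker ∂_k / im ∂_{k+1}, so:

  H_0: rank C_0 − rank ∂_1 = 8 − 7 = 1, and the invariant factors of ∂_1 are all 1, so H_0 = Z.
  H_1: rank ker ∂_1 − rank ∂_2 = (9 − 7) − 1 = 1, and the invariant factors of ∂_2 are all 1, so H_1 = Z.
  H_2: rank ker ∂_2 − rank ∂_3 = (1 − 1) − 0 = 0, and there is no ∂_3, so H_2 = 0.

H_0 ≅ Z,  H_1 ≅ Z,  H_2 = 0.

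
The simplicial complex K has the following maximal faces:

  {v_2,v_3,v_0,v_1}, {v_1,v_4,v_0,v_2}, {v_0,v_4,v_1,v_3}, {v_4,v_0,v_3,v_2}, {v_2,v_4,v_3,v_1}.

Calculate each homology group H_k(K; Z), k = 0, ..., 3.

H_0 = Z,  H_1 = 0,  H_2 = 0,  H_3 = Z.

Fix the vertex order v_0 < v_1 < v_2 < v_3 < v_4 and write every simplex with vertices in increasing order. Then dim K = 3 and the simplices of K are:

  0-simplices (5): [v_0], [v_1], [v_2], [v_3], [v_4]
  1-simplices (10): [v_0,v_1], [v_0,v_2], [v_0,v_3], [v_0,v_4], [v_1,v_2], [v_1,v_3], [v_1,v_4], [v_2,v_3], [v_2,v_4], [v_3,v_4]
  2-simplices (10): [v_0,v_1,v_2], [v_0,v_1,v_3], [v_0,v_1,v_4], [v_0,v_2,v_3], [v_0,v_2,v_4], [v_0,v_3,v_4], [v_1,v_2,v_3], [v_1,v_2,v_4], [v_1,v_3,v_4], [v_2,v_3,v_4]
  3-simplices (5): [v_0,v_1,v_2,v_3], [v_0,v_1,v_2,v_4], [v_0,v_1,v_3,v_4], [v_0,v_2,v_3,v_4], [v_1,v_2,v_3,v_4]

so the chain groups are C_0 ≅ Z^5, C_1 ≅ Z^10, C_2 ≅ Z^10, C_3 ≅ Z^5.

∂_1: C_1 → C_0 maps an edge to its endpoints' difference, ∂[p,q] = q − p. For instance
  ∂[v_2,v_3] = [v_3] − [v_2].
The resulting 5×10 matrix has rank 4, and its Smith normal form has invariant factors (1,1,1,1).

Boundary ∂_2: C_2 → C_1 acts by ∂[p,q,r] = [q,r] − [p,r] + [p,q]. For instance
  ∂[v_1,v_2,v_3] = [v_2,v_3] − [v_1,v_3] + [v_1,v_2],
  ∂[v_0,v_1,v_4] = [v_1,v_4] − [v_0,v_4] + [v_0,v_1].
The 10×10 boundary matrix has rank 6 and Smith normal form diag(1,1,1,1,1,1).

Boundary ∂_3: C_3 → C_2 sends each 3-simplex σ to the alternating sum Σ_i (−1)^i (σ with its i-th vertex removed). For instance
  ∂[v_1,v_2,v_3,v_4] = [v_2,v_3,v_4] − [v_1,v_3,v_4] + [v_1,v_2,v_4] − [v_1,v_2,v_3],
  ∂[v_0,v_1,v_2,v_3] = [v_1,v_2,v_3] − [v_0,v_2,v_3] + [v_0,v_1,v_3] − [v_0,v_1,v_2].
As a 10×5 matrix over Z this has rank 4, with invariant factors (1,1,1,1).

Reading off H_k = ker ∂_k / im ∂_{k+1}:

  H_0: rank C_0 − rank ∂_1 = 5 − 4 = 1, and the invariant factors of ∂_1 are all 1, so H_0 ≅ Z.
  H_1: rank ker ∂_1 − rank ∂_2 = (10 − 4) − 6 = 0, and the invariant factors of ∂_2 are all 1, so H_1 ≅ 0.
  H_2: rank ker ∂_2 − rank ∂_3 = (10 − 6) − 4 = 0, and the invariant factors of ∂_3 are all 1, so H_2 ≅ 0.
  H_3: rank ker ∂_3 − rank ∂_4 = (5 − 4) − 0 = 1, and there is no ∂_4, so H_3 ≅ Z.

As a check, the Euler characteristic is 5 − 10 + 10 − 5 = 0, which agrees with 1 − 0 + 0 − 1 = 0.
(K is a triangulation of the 3-sphere S^3.)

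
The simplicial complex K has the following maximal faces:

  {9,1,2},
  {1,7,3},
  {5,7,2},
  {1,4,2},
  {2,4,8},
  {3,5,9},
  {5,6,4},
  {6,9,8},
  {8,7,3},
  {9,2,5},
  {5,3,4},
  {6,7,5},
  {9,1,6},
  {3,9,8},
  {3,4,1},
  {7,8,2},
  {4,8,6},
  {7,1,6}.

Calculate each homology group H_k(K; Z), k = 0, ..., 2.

H_0 ≅ Z,  H_1 ≅ Z^2,  H_2 ≅ Z.

Fix the vertex order 1 < 2 < 3 < 4 < 5 < 6 < 7 < 8 < 9 and write every simplex with vertices in increasing order. Then dim K = 2 and the simplices of K are:

  0-simplices (9): [1], [2], [3], [4], [5], [6], [7], [8], [9]
  1-simplices (27): (27 of them)
  2-simplices (18): [1,2,4], [1,2,9], [1,3,4], [1,3,7], [1,6,7], [1,6,9], [2,4,8], [2,5,7], [2,5,9], [2,7,8], [3,4,5], [3,5,9], [3,7,8], [3,8,9], [4,5,6], [4,6,8], [5,6,7], [6,8,9]

so the chain groups are C_0 ≅ Z^9, C_1 ≅ Z^27, C_2 ≅ Z^18.

∂_1: C_1 → C_0 is given by ∂[p,q] = [q] − [p].
The 9×27 boundary matrix has rank 8 and Smith normal form diag(1,1,1,1,1,1,1,1).

The boundary map ∂_2: C_2 → C_1 maps a triangle to the signed sum of its edges. For instance
  ∂[4,6,8] = [6,8] − [4,8] + [4,6],
  ∂[2,5,7] = [5,7] − [2,7] + [2,5].
The 27×18 boundary matrix has rank 17 and Smith normal form diag(1,1,1,1,1,1,1,1,1,1,1,1,1,1,1,1,1).

Computing H_k = (kernel of ∂_k) / (image of ∂_{k+1}):

  H_0: rank C_0 − rank ∂_1 = 9 − 8 = 1, and the invariant factors of ∂_1 are all 1, so H_0 = Z.
  H_1: rank ker ∂_1 − rank ∂_2 = (27 − 8) − 17 = 2, and the invariant factors of ∂_2 are all 1, so H_1 = Z^2.
  H_2: rank ker ∂_2 − rank ∂_3 = (18 − 17) − 0 = 1, and there is no ∂_3, so H_2 = Z.

As a check, the Euler characteristic is 9 − 27 + 18 = 0, which agrees with 1 − 2 + 1 = 0.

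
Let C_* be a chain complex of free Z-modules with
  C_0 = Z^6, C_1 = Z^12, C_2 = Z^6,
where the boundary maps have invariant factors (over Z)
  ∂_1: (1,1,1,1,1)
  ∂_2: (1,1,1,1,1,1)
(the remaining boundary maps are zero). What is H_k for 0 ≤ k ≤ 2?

H_0 = Z,  H_1 = Z,  H_2 = 0.

H_0: b_0 = 6 − 0 − 5 = 1; torsion from ∂_1 factors > 1: none. So H_0 = Z.
H_1: b_1 = 12 − 5 − 6 = 1; torsion from ∂_2 factors > 1: none. So H_1 = Z.
H_2: b_2 = 6 − 6 − 0 = 0; torsion from ∂_3 factors > 1: none. So H_2 = 0.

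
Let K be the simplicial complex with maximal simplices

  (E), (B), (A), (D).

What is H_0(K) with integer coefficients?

H_0 = Z^4.

We work with the vertex ordering A < B < D < E. The simplices of K, each written with vertices in increasing order, are:

  0-simplices (4): A, B, D, E

Hence C_0 ≅ Z^4.

Now H_k = ker ∂_k / im ∂_{k+1}, so:

  H_0: rank C_0 − rank ∂_1 = 4 − 0 = 4, and there is no ∂_1, so H_0 ≅ Z^4.

(K is a triangulation of a set of 4 points.)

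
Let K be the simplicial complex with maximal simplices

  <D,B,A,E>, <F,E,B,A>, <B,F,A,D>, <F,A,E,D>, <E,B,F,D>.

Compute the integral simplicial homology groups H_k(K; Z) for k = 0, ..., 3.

Fix the vertex order A < B < D < E < F and write every simplex with vertices in increasing order. Then dim K = 3 and the simplices of K are:

  0-simplices (5): A, B, D, E, F
  1-simplices (10): AB, AD, AE, AF, BD, BE, BF, DE, DF, EF
  2-simplices (10): ABD, ABE, ABF, ADE, ADF, AEF, BDE, BDF, BEF, DEF
  3-simplices (5): ABDE, ABDF, ABEF, ADEF, BDEF

so the chain groups are C_0 ≅ Z^5, C_1 ≅ Z^10, C_2 ≅ Z^10, C_3 ≅ Z^5.

∂_1: C_1 → C_0 is given by ∂[p,q] = [q] − [p]. For instance
  ∂BF = F − B.
The resulting 5×10 matrix has rank 4, and its Smith normal form has invariant factors (1,1,1,1).

The boundary map ∂_2: C_2 → C_1 maps a triangle to the signed sum of its edges. For instance
  ∂ADF = DF − AF + AD,
  ∂BDE = DE − BE + BD.
The 10×10 boundary matrix has rank 6 and Smith normal form diag(1,1,1,1,1,1).

∂_3: C_3 → C_2 sends each 3-simplex σ to the alternating sum Σ_i (−1)^i (σ with its i-th vertex removed). For instance
  ∂ADEF = DEF − AEF + ADF − ADE,
  ∂ABDF = BDF − ADF + ABF − ABD.
The resulting 10×5 matrix has rank 4, and its Smith normal form has invariant factors (1,1,1,1).

Computing H_k = (kernel of ∂_k) / (image of ∂_{k+1}):

  H_0: rank C_0 − rank ∂_1 = 5 − 4 = 1, and the invariant factors of ∂_1 are all 1, so H_0 = Z.
  H_1: rank ker ∂_1 − rank ∂_2 = (10 − 4) − 6 = 0, and the invariant factors of ∂_2 are all 1, so H_1 = 0.
  H_2: rank ker ∂_2 − rank ∂_3 = (10 − 6) − 4 = 0, and the invariant factors of ∂_3 are all 1, so H_2 = 0.
  H_3: rank ker ∂_3 − rank ∂_4 = (5 − 4) − 0 = 1, and there is no ∂_4, so H_3 = Z.

As a check, the Euler characteristic is 5 − 10 + 10 − 5 = 0, which agrees with 1 − 0 + 0 − 1 = 0.

H_0 = Z,  H_1 = 0,  H_2 = 0,  H_3 = Z.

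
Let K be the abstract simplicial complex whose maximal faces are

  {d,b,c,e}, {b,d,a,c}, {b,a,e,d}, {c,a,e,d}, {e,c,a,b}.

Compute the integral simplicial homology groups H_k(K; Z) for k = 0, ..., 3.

Order the vertices as a < b < c < d < e. Listing each simplex with vertices in this order, K has dimension 3 with simplices:

  0-simplices (5): a, b, c, d, e
  1-simplices (10): ab, ac, ad, ae, bc, bd, be, cd, ce, de
  2-simplices (10): abc, abd, abe, acd, ace, ade, bcd, bce, bde, cde
  3-simplices (5): abcd, abce, abde, acde, bcde

giving chain groups C_0 ≅ Z^5, C_1 ≅ Z^10, C_2 ≅ Z^10, C_3 ≅ Z^5.

Boundary ∂_1: C_1 → C_0 is given by ∂[p,q] = [q] − [p]. For instance
  ∂cd = d − c.
The resulting 5×10 matrix has rank 4, and its Smith normal form has invariant factors (1,1,1,1).

The boundary map ∂_2: C_2 → C_1 sends each 2-simplex [p,q,r] to [q,r] − [p,r] + [p,q]. For instance
  ∂bde = de − be + bd,
  ∂bce = ce − be + bc.
The resulting 10×10 matrix has rank 6, and its Smith normal form has invariant factors (1,1,1,1,1,1).

Boundary ∂_3: C_3 → C_2 sends each 3-simplex σ to the alternating sum Σ_i (−1)^i (σ with its i-th vertex removed). For instance
  ∂abcd = bcd − acd + abd − abc,
  ∂abde = bde − ade + abe − abd.
This gives a 10×5 integer matrix of rank 4; reducing to Smith normal form yields diagonal entries (1,1,1,1).

From H_k ≅ ker(∂_k) / im(∂_{k+1}) we obtain:

  H_0: rank C_0 − rank ∂_1 = 5 − 4 = 1, and the invariant factors of ∂_1 are all 1, so H_0 ≅ Z.
  H_1: rank ker ∂_1 − rank ∂_2 = (10 − 4) − 6 = 0, and the invariant factors of ∂_2 are all 1, so H_1 ≅ 0.
  H_2: rank ker ∂_2 − rank ∂_3 = (10 − 6) − 4 = 0, and the invariant factors of ∂_3 are all 1, so H_2 ≅ 0.
  H_3: rank ker ∂_3 − rank ∂_4 = (5 − 4) − 0 = 1, and there is no ∂_4, so H_3 ≅ Z.

(K is a triangulation of the 3-sphere S^3.)

H_0 = Z,  H_1 = 0,  H_2 = 0,  H_3 = Z.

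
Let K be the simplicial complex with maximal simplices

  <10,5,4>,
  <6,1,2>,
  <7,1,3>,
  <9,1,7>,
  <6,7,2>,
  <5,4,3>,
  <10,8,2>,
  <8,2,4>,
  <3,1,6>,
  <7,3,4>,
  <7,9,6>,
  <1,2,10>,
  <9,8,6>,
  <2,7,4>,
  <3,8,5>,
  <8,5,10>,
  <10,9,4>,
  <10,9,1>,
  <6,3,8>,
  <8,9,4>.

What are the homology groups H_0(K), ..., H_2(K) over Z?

Order the vertices as 1 < 2 < 3 < 4 < 5 < 6 < 7 < 8 < 9 < 10. Listing each simplex with vertices in this order, K has dimension 2 with simplices:

  0-simplices (10): [1], [2], [3], [4], [5], [6], [7], [8], [9], [10]
  1-simplices (30): (30 of them)
  2-simplices (20): (20 of them)

Hence C_0 ≅ Z^10, C_1 ≅ Z^30, C_2 ≅ Z^20.

∂_1: C_1 → C_0 sends each edge [p,q] (with p < q) to q − p.
As a 10×30 matrix over Z this has rank 9, with invariant factors (1,1,1,1,1,1,1,1,1).

∂_2: C_2 → C_1 acts by ∂[p,q,r] = [q,r] − [p,r] + [p,q]. For instance
  ∂[2,4,7] = [4,7] − [2,7] + [2,4],
  ∂[3,5,8] = [5,8] − [3,8] + [3,5].
This gives a 30×20 integer matrix of rank 20; reducing to Smith normal form yields diagonal entries (1,1,1,1,1,1,1,1,1,1,1,1,1,1,1,1,1,1,1,2).

Now H_k = ker ∂_k / im ∂_{k+1}, so:

  H_0: rank C_0 − rank ∂_1 = 10 − 9 = 1, and the invariant factors of ∂_1 are all 1, so H_0 ≅ Z.
  H_1: rank ker ∂_1 − rank ∂_2 = (30 − 9) − 20 = 1, and ∂_2 has invariant factor 2 > 1, so H_1 ≅ Z × Z/2.
  H_2: rank ker ∂_2 − rank ∂_3 = (20 − 20) − 0 = 0, and there is no ∂_3, so H_2 ≅ 0.

As a check, the Euler characteristic is 10 − 30 + 20 = 0, which agrees with 1 − 1 + 0 = 0.

H_0 = Z,  H_1 = Z × Z/2,  H_2 = 0.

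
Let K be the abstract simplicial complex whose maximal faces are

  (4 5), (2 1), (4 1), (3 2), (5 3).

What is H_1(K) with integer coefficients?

Order the vertices as 1 < 2 < 3 < 4 < 5. Listing each simplex with vertices in this order, K has dimension 1 with simplices:

  0-simplices (5): [1], [2], [3], [4], [5]
  1-simplices (5): [1,2], [1,4], [2,3], [3,5], [4,5]

so the chain groups are C_0 ≅ Z^5, C_1 ≅ Z^5.

The boundary map ∂_1: C_1 → C_0 maps an edge to its endpoints' difference, ∂[p,q] = q − p.
The 5×5 boundary matrix has rank 4 and Smith normal form diag(1,1,1,1).

From H_k ≅ ker(∂_k) / im(∂_{k+1}) we obtain:

  H_1: rank ker ∂_1 − rank ∂_2 = (5 − 4) − 0 = 1, and there is no ∂_2, so H_1 = Z.

H_1 = Z.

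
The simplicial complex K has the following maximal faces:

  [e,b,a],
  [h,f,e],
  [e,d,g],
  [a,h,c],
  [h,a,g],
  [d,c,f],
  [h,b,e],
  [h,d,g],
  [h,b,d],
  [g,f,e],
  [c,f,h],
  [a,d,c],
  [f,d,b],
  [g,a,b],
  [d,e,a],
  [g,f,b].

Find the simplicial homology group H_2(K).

We work with the vertex ordering a < b < c < d < e < f < g < h. The simplices of K, each written with vertices in increasing order, are:

  0-simplices (8): a, b, c, d, e, f, g, h
  1-simplices (24): ab, ac, ad, ae, ag, ah, bd, be, bf, bg, bh, cd, cf, ch, de, df, dg, dh, ef, eg, eh, fg, fh, gh
  2-simplices (16): abe, abg, acd, ach, ade, agh, bdf, bdh, beh, bfg, cdf, cfh, deg, dgh, efg, efh

Hence C_0 ≅ Z^8, C_1 ≅ Z^24, C_2 ≅ Z^16.

Boundary ∂_1: C_1 → C_0 sends each edge [p,q] (with p < q) to q − p. For instance
  ∂bd = d − b.
The resulting 8×24 matrix has rank 7, and its Smith normal form has invariant factors (1,1,1,1,1,1,1).

The boundary map ∂_2: C_2 → C_1 sends each 2-simplex [p,q,r] to [q,r] − [p,r] + [p,q]. For instance
  ∂agh = gh − ah + ag,
  ∂abg = bg − ag + ab.
The resulting 24×16 matrix has rank 15, and its Smith normal form has invariant factors (1,1,1,1,1,1,1,1,1,1,1,1,1,1,1).

Reading off H_k = ker ∂_k / im ∂_{k+1}:

  H_2: rank ker ∂_2 − rank ∂_3 = (16 − 15) − 0 = 1, and there is no ∂_3, so H_2 ≅ Z.

(K is a triangulation of the torus T^2.)

H_2 = Z.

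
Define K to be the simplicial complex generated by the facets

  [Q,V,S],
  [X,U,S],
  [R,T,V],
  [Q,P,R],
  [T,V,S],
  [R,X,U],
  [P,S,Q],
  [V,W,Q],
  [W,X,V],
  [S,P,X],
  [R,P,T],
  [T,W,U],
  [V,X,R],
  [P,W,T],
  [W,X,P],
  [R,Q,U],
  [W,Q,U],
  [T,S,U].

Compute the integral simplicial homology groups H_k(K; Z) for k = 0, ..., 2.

Take the total order P < Q < R < S < T < U < V < W < X on the vertex set. Then K (dimension 2) consists of the simplices:

  0-simplices (9): P, Q, R, S, T, U, V, W, X
  1-simplices (27): PQ, PR, PS, PT, PW, PX, QR, QS, QU, QV, QW, RT, RU, RV, RX, ST, SU, SV, SX, TU, TV, TW, UW, UX, VW, VX, WX
  2-simplices (18): PQR, PQS, PRT, PSX, PTW, PWX, QRU, QSV, QUW, QVW, RTV, RUX, RVX, STU, STV, SUX, TUW, VWX

giving chain groups C_0 ≅ Z^9, C_1 ≅ Z^27, C_2 ≅ Z^18.

The boundary map ∂_1: C_1 → C_0 maps an edge to its endpoints' difference, ∂[p,q] = q − p.
The 9×27 boundary matrix has rank 8 and Smith normal form diag(1,1,1,1,1,1,1,1).

The boundary map ∂_2: C_2 → C_1 acts by ∂[p,q,r] = [q,r] − [p,r] + [p,q]. For instance
  ∂QVW = VW − QW + QV,
  ∂STV = TV − SV + ST.
This gives a 27×18 integer matrix of rank 17; reducing to Smith normal form yields diagonal entries (1,1,1,1,1,1,1,1,1,1,1,1,1,1,1,1,1).

From H_k ≅ ker(∂_k) / im(∂_{k+1}) we obtain:

  H_0: rank C_0 − rank ∂_1 = 9 − 8 = 1, and the invariant factors of ∂_1 are all 1, so H_0 ≅ Z.
  H_1: rank ker ∂_1 − rank ∂_2 = (27 − 8) − 17 = 2, and the invariant factors of ∂_2 are all 1, so H_1 ≅ Z^2.
  H_2: rank ker ∂_2 − rank ∂_3 = (18 − 17) − 0 = 1, and there is no ∂_3, so H_2 ≅ Z.

H_0 ≅ Z,  H_1 ≅ Z^2,  H_2 ≅ Z.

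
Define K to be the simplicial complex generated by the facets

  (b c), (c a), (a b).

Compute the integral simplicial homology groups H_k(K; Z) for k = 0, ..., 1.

H_0 ≅ Z,  H_1 ≅ Z.

Order the vertices as a < b < c. Listing each simplex with vertices in this order, K has dimension 1 with simplices:

  0-simplices (3): a, b, c
  1-simplices (3): ab, ac, bc

Hence C_0 ≅ Z^3, C_1 ≅ Z^3.

The boundary map ∂_1: C_1 → C_0 sends each edge [p,q] (with p < q) to q − p.
The resulting 3×3 matrix has rank 2, and its Smith normal form has invariant factors (1,1).

Reading off H_k = ker ∂_k / im ∂_{k+1}:

  H_0: rank C_0 − rank ∂_1 = 3 − 2 = 1, and the invariant factors of ∂_1 are all 1, so H_0 ≅ Z.
  H_1: rank ker ∂_1 − rank ∂_2 = (3 − 2) − 0 = 1, and there is no ∂_2, so H_1 ≅ Z.

As a check, the Euler characteristic is 3 − 3 = 0, which agrees with 1 − 1 = 0.
(K is a triangulation of the circle S^1.)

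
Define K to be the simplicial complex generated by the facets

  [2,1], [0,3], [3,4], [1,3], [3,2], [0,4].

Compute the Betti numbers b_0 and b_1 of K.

b_0 = 1, b_1 = 2.

We work with the vertex ordering 0 < 1 < 2 < 3 < 4. The simplices of K, each written with vertices in increasing order, are:

  0-simplices (5): [0], [1], [2], [3], [4]
  1-simplices (6): [0,3], [0,4], [1,2], [1,3], [2,3], [3,4]

giving chain groups C_0 ≅ Z^5, C_1 ≅ Z^6.

∂_1: C_1 → C_0 is given by ∂[p,q] = [q] − [p]. For instance
  ∂[3,4] = [4] − [3].
The resulting 5×6 matrix has rank 4, and its Smith normal form has invariant factors (1,1,1,1).

Computing H_k = (kernel of ∂_k) / (image of ∂_{k+1}):

  H_0: rank C_0 − rank ∂_1 = 5 − 4 = 1, and the invariant factors of ∂_1 are all 1, so H_0 = Z.
  H_1: rank ker ∂_1 − rank ∂_2 = (6 − 4) − 0 = 2, and there is no ∂_2, so H_1 = Z^2.

As a check, the Euler characteristic is 5 − 6 = -1, which agrees with 1 − 2 = -1.
(K is a triangulation of a wedge of 2 circles.)

Hence the Betti numbers are b_0 = 1, b_1 = 2.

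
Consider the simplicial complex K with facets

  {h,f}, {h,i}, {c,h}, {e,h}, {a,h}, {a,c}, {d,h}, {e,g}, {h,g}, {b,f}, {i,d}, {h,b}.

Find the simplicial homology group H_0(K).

K has 9 vertices, 12 edges.
rank ∂_0 = 0, rank ∂_1 = 8 ⇒ b_0 = 9 − 0 − 8 = 1; all invariant factors of ∂_1 are 1 so no torsion. So H_0 ≅ Z.

H_0 ≅ Z.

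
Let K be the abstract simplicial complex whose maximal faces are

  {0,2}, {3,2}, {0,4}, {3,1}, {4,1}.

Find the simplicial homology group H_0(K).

Order the vertices as 0 < 1 < 2 < 3 < 4. Listing each simplex with vertices in this order, K has dimension 1 with simplices:

  0-simplices (5): [0], [1], [2], [3], [4]
  1-simplices (5): [0,2], [0,4], [1,3], [1,4], [2,3]

giving chain groups C_0 ≅ Z^5, C_1 ≅ Z^5.

The boundary map ∂_1: C_1 → C_0 maps an edge to its endpoints' difference, ∂[p,q] = q − p. For instance
  ∂[0,2] = [2] − [0].
This gives a 5×5 integer matrix of rank 4; reducing to Smith normal form yields diagonal entries (1,1,1,1).

Now H_k = ker ∂_k / im ∂_{k+1}, so:

  H_0: rank C_0 − rank ∂_1 = 5 − 4 = 1, and the invariant factors of ∂_1 are all 1, so H_0 = Z.

(K is a triangulation of the circle S^1.)

H_0 = Z.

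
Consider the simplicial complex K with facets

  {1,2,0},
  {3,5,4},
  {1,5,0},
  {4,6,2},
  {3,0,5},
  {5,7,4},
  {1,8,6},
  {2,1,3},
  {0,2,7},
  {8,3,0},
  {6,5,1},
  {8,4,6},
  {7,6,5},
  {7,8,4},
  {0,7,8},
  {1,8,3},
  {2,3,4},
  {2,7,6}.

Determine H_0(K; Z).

H_0 = Z.

Take the total order 0 < 1 < 2 < 3 < 4 < 5 < 6 < 7 < 8 on the vertex set. Then K (dimension 2) consists of the simplices:

  0-simplices (9): [0], [1], [2], [3], [4], [5], [6], [7], [8]
  1-simplices (27): (27 of them)
  2-simplices (18): [0,1,2], [0,1,5], [0,2,7], [0,3,5], [0,3,8], [0,7,8], [1,2,3], [1,3,8], [1,5,6], [1,6,8], [2,3,4], [2,4,6], [2,6,7], [3,4,5], [4,5,7], [4,6,8], [4,7,8], [5,6,7]

giving chain groups C_0 ≅ Z^9, C_1 ≅ Z^27, C_2 ≅ Z^18.

Boundary ∂_1: C_1 → C_0 sends each edge [p,q] (with p < q) to q − p.
The resulting 9×27 matrix has rank 8, and its Smith normal form has invariant factors (1,1,1,1,1,1,1,1).

∂_2: C_2 → C_1 acts by ∂[p,q,r] = [q,r] − [p,r] + [p,q]. For instance
  ∂[0,1,5] = [1,5] − [0,5] + [0,1],
  ∂[0,2,7] = [2,7] − [0,7] + [0,2].
The 27×18 boundary matrix has rank 18 and Smith normal form diag(1,1,1,1,1,1,1,1,1,1,1,1,1,1,1,1,1,2).

From H_k ≅ ker(∂_k) / im(∂_{k+1}) we obtain:

  H_0: rank C_0 − rank ∂_1 = 9 − 8 = 1, and the invariant factors of ∂_1 are all 1, so H_0 ≅ Z.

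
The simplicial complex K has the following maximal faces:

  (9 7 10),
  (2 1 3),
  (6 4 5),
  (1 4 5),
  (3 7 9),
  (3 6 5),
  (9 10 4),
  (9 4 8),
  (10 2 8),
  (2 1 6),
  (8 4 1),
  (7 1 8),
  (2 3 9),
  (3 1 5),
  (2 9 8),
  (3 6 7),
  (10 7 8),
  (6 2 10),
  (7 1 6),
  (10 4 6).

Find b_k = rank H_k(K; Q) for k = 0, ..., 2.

Fix the vertex order 1 < 2 < 3 < 4 < 5 < 6 < 7 < 8 < 9 < 10 and write every simplex with vertices in increasing order. Then dim K = 2 and the simplices of K are:

  0-simplices (10): [1], [2], [3], [4], [5], [6], [7], [8], [9], [10]
  1-simplices (30): (30 of them)
  2-simplices (20): (20 of them)

so the chain groups are C_0 ≅ Z^10, C_1 ≅ Z^30, C_2 ≅ Z^20.

Boundary ∂_1: C_1 → C_0 sends each edge [p,q] (with p < q) to q − p. For instance
  ∂[3,5] = [5] − [3].
The resulting 10×30 matrix has rank 9, and its Smith normal form has invariant factors (1,1,1,1,1,1,1,1,1).

∂_2: C_2 → C_1 acts by ∂[p,q,r] = [q,r] − [p,r] + [p,q]. For instance
  ∂[2,3,9] = [3,9] − [2,9] + [2,3],
  ∂[7,9,10] = [9,10] − [7,10] + [7,9].
As a 30×20 matrix over Z this has rank 20, with invariant factors (1,1,1,1,1,1,1,1,1,1,1,1,1,1,1,1,1,1,1,2).

Now H_k = ker ∂_k / im ∂_{k+1}, so:

  H_0: rank C_0 − rank ∂_1 = 10 − 9 = 1, and the invariant factors of ∂_1 are all 1, so H_0 = Z.
  H_1: rank ker ∂_1 − rank ∂_2 = (30 − 9) − 20 = 1, and ∂_2 has invariant factor 2 > 1, so H_1 = Z ⊕ Z/2.
  H_2: rank ker ∂_2 − rank ∂_3 = (20 − 20) − 0 = 0, and there is no ∂_3, so H_2 = 0.

As a check, the Euler characteristic is 10 − 30 + 20 = 0, which agrees with 1 − 1 + 0 = 0.
(K is a triangulation of the Klein bottle.)

Hence the Betti numbers are b_0 = 1, b_1 = 1, b_2 = 0.

b_0 = 1, b_1 = 1, b_2 = 0.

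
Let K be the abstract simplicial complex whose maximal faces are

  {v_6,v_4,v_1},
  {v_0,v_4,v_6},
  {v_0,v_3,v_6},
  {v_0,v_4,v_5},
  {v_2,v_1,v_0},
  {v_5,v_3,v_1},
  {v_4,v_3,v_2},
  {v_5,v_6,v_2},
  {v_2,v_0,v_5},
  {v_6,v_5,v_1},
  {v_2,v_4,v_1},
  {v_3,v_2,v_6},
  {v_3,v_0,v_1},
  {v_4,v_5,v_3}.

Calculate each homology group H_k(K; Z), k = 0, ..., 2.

Fix the vertex order v_0 < v_1 < v_2 < v_3 < v_4 < v_5 < v_6 and write every simplex with vertices in increasing order. Then dim K = 2 and the simplices of K are:

  0-simplices (7): [v_0], [v_1], [v_2], [v_3], [v_4], [v_5], [v_6]
  1-simplices (21): (21 of them)
  2-simplices (14): (14 of them)

Hence C_0 ≅ Z^7, C_1 ≅ Z^21, C_2 ≅ Z^14.

The boundary map ∂_1: C_1 → C_0 maps an edge to its endpoints' difference, ∂[p,q] = q − p. For instance
  ∂[v_1,v_5] = [v_5] − [v_1].
This gives a 7×21 integer matrix of rank 6; reducing to Smith normal form yields diagonal entries (1,1,1,1,1,1).

∂_2: C_2 → C_1 sends each 2-simplex [p,q,r] to [q,r] − [p,r] + [p,q]. For instance
  ∂[v_0,v_4,v_5] = [v_4,v_5] − [v_0,v_5] + [v_0,v_4],
  ∂[v_2,v_3,v_4] = [v_3,v_4] − [v_2,v_4] + [v_2,v_3].
The 21×14 boundary matrix has rank 13 and Smith normal form diag(1,1,1,1,1,1,1,1,1,1,1,1,1).

From H_k ≅ ker(∂_k) / im(∂_{k+1}) we obtain:

  H_0: rank C_0 − rank ∂_1 = 7 − 6 = 1, and the invariant factors of ∂_1 are all 1, so H_0 = Z.
  H_1: rank ker ∂_1 − rank ∂_2 = (21 − 6) − 13 = 2, and the invariant factors of ∂_2 are all 1, so H_1 = Z^2.
  H_2: rank ker ∂_2 − rank ∂_3 = (14 − 13) − 0 = 1, and there is no ∂_3, so H_2 = Z.

(K is a triangulation of the torus T^2.)

H_0 ≅ Z,  H_1 ≅ Z^2,  H_2 ≅ Z.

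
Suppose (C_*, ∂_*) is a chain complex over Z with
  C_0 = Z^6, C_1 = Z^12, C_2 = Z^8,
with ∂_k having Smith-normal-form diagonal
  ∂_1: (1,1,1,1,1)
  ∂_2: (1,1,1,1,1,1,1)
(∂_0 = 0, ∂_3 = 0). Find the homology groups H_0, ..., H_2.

H_0: b_0 = 6 − 0 − 5 = 1; torsion from ∂_1 factors > 1: none. So H_0 = Z.
H_1: b_1 = 12 − 5 − 7 = 0; torsion from ∂_2 factors > 1: none. So H_1 = 0.
H_2: b_2 = 8 − 7 − 0 = 1; torsion from ∂_3 factors > 1: none. So H_2 = Z.

H_0 = Z,  H_1 = 0,  H_2 = Z.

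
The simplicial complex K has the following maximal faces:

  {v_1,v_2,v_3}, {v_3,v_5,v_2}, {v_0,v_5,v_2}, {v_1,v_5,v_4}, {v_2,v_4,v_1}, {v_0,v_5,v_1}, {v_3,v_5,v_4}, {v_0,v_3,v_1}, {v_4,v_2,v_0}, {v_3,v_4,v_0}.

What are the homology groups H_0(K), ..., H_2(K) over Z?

H_0 = Z,  H_1 = Z/2Z,  H_2 = 0.

Order the vertices as v_0 < v_1 < v_2 < v_3 < v_4 < v_5. Listing each simplex with vertices in this order, K has dimension 2 with simplices:

  0-simplices (6): [v_0], [v_1], [v_2], [v_3], [v_4], [v_5]
  1-simplices (15): (15 of them)
  2-simplices (10): [v_0,v_1,v_3], [v_0,v_1,v_5], [v_0,v_2,v_4], [v_0,v_2,v_5], [v_0,v_3,v_4], [v_1,v_2,v_3], [v_1,v_2,v_4], [v_1,v_4,v_5], [v_2,v_3,v_5], [v_3,v_4,v_5]

Hence C_0 ≅ Z^6, C_1 ≅ Z^15, C_2 ≅ Z^10.

The boundary map ∂_1: C_1 → C_0 is given by ∂[p,q] = [q] − [p]. For instance
  ∂[v_3,v_5] = [v_5] − [v_3].
The 6×15 boundary matrix has rank 5 and Smith normal form diag(1,1,1,1,1).

Boundary ∂_2: C_2 → C_1 maps a triangle to the signed sum of its edges. For instance
  ∂[v_1,v_2,v_3] = [v_2,v_3] − [v_1,v_3] + [v_1,v_2],
  ∂[v_0,v_2,v_4] = [v_2,v_4] − [v_0,v_4] + [v_0,v_2].
As a 15×10 matrix over Z this has rank 10, with invariant factors (1,1,1,1,1,1,1,1,1,2).

Reading off H_k = ker ∂_k / im ∂_{k+1}:

  H_0: rank C_0 − rank ∂_1 = 6 − 5 = 1, and the invariant factors of ∂_1 are all 1, so H_0 = Z.
  H_1: rank ker ∂_1 − rank ∂_2 = (15 − 5) − 10 = 0, and ∂_2 has invariant factor 2 > 1, so H_1 = Z/2Z.
  H_2: rank ker ∂_2 − rank ∂_3 = (10 − 10) − 0 = 0, and there is no ∂_3, so H_2 = 0.

(K is a triangulation of the real projective plane RP^2.)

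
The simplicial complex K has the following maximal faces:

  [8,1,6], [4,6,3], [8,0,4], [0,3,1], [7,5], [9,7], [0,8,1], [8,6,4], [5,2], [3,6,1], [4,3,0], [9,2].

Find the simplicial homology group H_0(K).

Take the total order 0 < 1 < 2 < 3 < 4 < 5 < 6 < 7 < 8 < 9 on the vertex set. Then K (dimension 2) consists of the simplices:

  0-simplices (10): [0], [1], [2], [3], [4], [5], [6], [7], [8], [9]
  1-simplices (16): [0,1], [0,3], [0,4], [0,8], [1,3], [1,6], [1,8], [2,5], [2,9], [3,4], [3,6], [4,6], [4,8], [5,7], [6,8], [7,9]
  2-simplices (8): [0,1,3], [0,1,8], [0,3,4], [0,4,8], [1,3,6], [1,6,8], [3,4,6], [4,6,8]

so the chain groups are C_0 ≅ Z^10, C_1 ≅ Z^16, C_2 ≅ Z^8.

∂_1: C_1 → C_0 sends each edge [p,q] (with p < q) to q − p. For instance
  ∂[5,7] = [7] − [5].
The 10×16 boundary matrix has rank 8 and Smith normal form diag(1,1,1,1,1,1,1,1).

Boundary ∂_2: C_2 → C_1 sends each 2-simplex [p,q,r] to [q,r] − [p,r] + [p,q]. For instance
  ∂[0,1,8] = [1,8] − [0,8] + [0,1],
  ∂[0,1,3] = [1,3] − [0,3] + [0,1].
This gives a 16×8 integer matrix of rank 7; reducing to Smith normal form yields diagonal entries (1,1,1,1,1,1,1).

Now H_k = ker ∂_k / im ∂_{k+1}, so:

  H_0: rank C_0 − rank ∂_1 = 10 − 8 = 2, and the invariant factors of ∂_1 are all 1, so H_0 = Z^2.

H_0 ≅ Z^2.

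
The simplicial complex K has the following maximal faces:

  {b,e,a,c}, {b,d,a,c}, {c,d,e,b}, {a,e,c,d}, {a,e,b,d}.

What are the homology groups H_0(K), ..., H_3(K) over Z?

Order the vertices as a < b < c < d < e. Listing each simplex with vertices in this order, K has dimension 3 with simplices:

  0-simplices (5): a, b, c, d, e
  1-simplices (10): ab, ac, ad, ae, bc, bd, be, cd, ce, de
  2-simplices (10): abc, abd, abe, acd, ace, ade, bcd, bce, bde, cde
  3-simplices (5): abcd, abce, abde, acde, bcde

Hence C_0 ≅ Z^5, C_1 ≅ Z^10, C_2 ≅ Z^10, C_3 ≅ Z^5.

The boundary map ∂_1: C_1 → C_0 sends each edge [p,q] (with p < q) to q − p. For instance
  ∂be = e − b.
This gives a 5×10 integer matrix of rank 4; reducing to Smith normal form yields diagonal entries (1,1,1,1).

∂_2: C_2 → C_1 sends each 2-simplex [p,q,r] to [q,r] − [p,r] + [p,q]. For instance
  ∂bde = de − be + bd,
  ∂abd = bd − ad + ab.
As a 10×10 matrix over Z this has rank 6, with invariant factors (1,1,1,1,1,1).

∂_3: C_3 → C_2 sends each 3-simplex σ to the alternating sum Σ_i (−1)^i (σ with its i-th vertex removed). For instance
  ∂abce = bce − ace + abe − abc,
  ∂abde = bde − ade + abe − abd.
The 10×5 boundary matrix has rank 4 and Smith normal form diag(1,1,1,1).

From H_k ≅ ker(∂_k) / im(∂_{k+1}) we obtain:

  H_0: rank C_0 − rank ∂_1 = 5 − 4 = 1, and the invariant factors of ∂_1 are all 1, so H_0 ≅ Z.
  H_1: rank ker ∂_1 − rank ∂_2 = (10 − 4) − 6 = 0, and the invariant factors of ∂_2 are all 1, so H_1 ≅ 0.
  H_2: rank ker ∂_2 − rank ∂_3 = (10 − 6) − 4 = 0, and the invariant factors of ∂_3 are all 1, so H_2 ≅ 0.
  H_3: rank ker ∂_3 − rank ∂_4 = (5 − 4) − 0 = 1, and there is no ∂_4, so H_3 ≅ Z.

H_0 = Z,  H_1 = 0,  H_2 = 0,  H_3 = Z.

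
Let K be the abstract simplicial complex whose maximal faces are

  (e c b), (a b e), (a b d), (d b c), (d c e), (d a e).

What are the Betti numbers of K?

b_0 = 1, b_1 = 0, b_2 = 1.

Take the total order a < b < c < d < e on the vertex set. Then K (dimension 2) consists of the simplices:

  0-simplices (5): a, b, c, d, e
  1-simplices (9): ab, ad, ae, bc, bd, be, cd, ce, de
  2-simplices (6): abd, abe, ade, bcd, bce, cde

giving chain groups C_0 ≅ Z^5, C_1 ≅ Z^9, C_2 ≅ Z^6.

∂_1: C_1 → C_0 maps an edge to its endpoints' difference, ∂[p,q] = q − p. For instance
  ∂ae = e − a.
The 5×9 boundary matrix has rank 4 and Smith normal form diag(1,1,1,1).

Boundary ∂_2: C_2 → C_1 sends each 2-simplex [p,q,r] to [q,r] − [p,r] + [p,q]. For instance
  ∂bce = ce − be + bc,
  ∂abe = be − ae + ab.
The 9×6 boundary matrix has rank 5 and Smith normal form diag(1,1,1,1,1).

Now H_k = ker ∂_k / im ∂_{k+1}, so:

  H_0: rank C_0 − rank ∂_1 = 5 − 4 = 1, and the invariant factors of ∂_1 are all 1, so H_0 ≅ Z.
  H_1: rank ker ∂_1 − rank ∂_2 = (9 − 4) − 5 = 0, and the invariant factors of ∂_2 are all 1, so H_1 ≅ 0.
  H_2: rank ker ∂_2 − rank ∂_3 = (6 − 5) − 0 = 1, and there is no ∂_3, so H_2 ≅ Z.

Hence the Betti numbers are b_0 = 1, b_1 = 0, b_2 = 1.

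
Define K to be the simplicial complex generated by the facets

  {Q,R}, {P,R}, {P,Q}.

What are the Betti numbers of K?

b_0 = 1, b_1 = 1.

We work with the vertex ordering P < Q < R. The simplices of K, each written with vertices in increasing order, are:

  0-simplices (3): P, Q, R
  1-simplices (3): PQ, PR, QR

so the chain groups are C_0 ≅ Z^3, C_1 ≅ Z^3.

Boundary ∂_1: C_1 → C_0 maps an edge to its endpoints' difference, ∂[p,q] = q − p. For instance
  ∂PR = R − P.
As a 3×3 matrix over Z this has rank 2, with invariant factors (1,1).

Reading off H_k = ker ∂_k / im ∂_{k+1}:

  H_0: rank C_0 − rank ∂_1 = 3 − 2 = 1, and the invariant factors of ∂_1 are all 1, so H_0 ≅ Z.
  H_1: rank ker ∂_1 − rank ∂_2 = (3 − 2) − 0 = 1, and there is no ∂_2, so H_1 ≅ Z.

Hence the Betti numbers are b_0 = 1, b_1 = 1.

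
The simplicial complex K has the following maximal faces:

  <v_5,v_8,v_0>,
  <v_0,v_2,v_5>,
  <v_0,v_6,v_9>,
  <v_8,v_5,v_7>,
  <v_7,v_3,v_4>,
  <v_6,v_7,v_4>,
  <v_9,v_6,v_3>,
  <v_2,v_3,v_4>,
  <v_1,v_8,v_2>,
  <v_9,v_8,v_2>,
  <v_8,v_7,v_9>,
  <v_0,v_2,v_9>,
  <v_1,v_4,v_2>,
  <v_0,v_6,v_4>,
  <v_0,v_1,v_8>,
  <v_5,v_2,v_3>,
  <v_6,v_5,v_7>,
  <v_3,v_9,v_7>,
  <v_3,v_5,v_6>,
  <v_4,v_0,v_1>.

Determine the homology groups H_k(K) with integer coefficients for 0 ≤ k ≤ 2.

H_0 ≅ Z,  H_1 ≅ Z ⊕ Z/2,  H_2 = 0.

Fix the vertex order v_0 < v_1 < v_2 < v_3 < v_4 < v_5 < v_6 < v_7 < v_8 < v_9 and write every simplex with vertices in increasing order. Then dim K = 2 and the simplices of K are:

  0-simplices (10): [v_0], [v_1], [v_2], [v_3], [v_4], [v_5], [v_6], [v_7], [v_8], [v_9]
  1-simplices (30): (30 of them)
  2-simplices (20): (20 of them)

giving chain groups C_0 ≅ Z^10, C_1 ≅ Z^30, C_2 ≅ Z^20.

The boundary map ∂_1: C_1 → C_0 is given by ∂[p,q] = [q] − [p].
As a 10×30 matrix over Z this has rank 9, with invariant factors (1,1,1,1,1,1,1,1,1).

Boundary ∂_2: C_2 → C_1 acts by ∂[p,q,r] = [q,r] − [p,r] + [p,q]. For instance
  ∂[v_4,v_6,v_7] = [v_6,v_7] − [v_4,v_7] + [v_4,v_6],
  ∂[v_3,v_7,v_9] = [v_7,v_9] − [v_3,v_9] + [v_3,v_7].
This gives a 30×20 integer matrix of rank 20; reducing to Smith normal form yields diagonal entries (1,1,1,1,1,1,1,1,1,1,1,1,1,1,1,1,1,1,1,2).

Computing H_k = (kernel of ∂_k) / (image of ∂_{k+1}):

  H_0: rank C_0 − rank ∂_1 = 10 − 9 = 1, and the invariant factors of ∂_1 are all 1, so H_0 = Z.
  H_1: rank ker ∂_1 − rank ∂_2 = (30 − 9) − 20 = 1, and ∂_2 has invariant factor 2 > 1, so H_1 = Z ⊕ Z/2.
  H_2: rank ker ∂_2 − rank ∂_3 = (20 − 20) − 0 = 0, and there is no ∂_3, so H_2 = 0.

As a check, the Euler characteristic is 10 − 30 + 20 = 0, which agrees with 1 − 1 + 0 = 0.
(K is a triangulation of the Klein bottle.)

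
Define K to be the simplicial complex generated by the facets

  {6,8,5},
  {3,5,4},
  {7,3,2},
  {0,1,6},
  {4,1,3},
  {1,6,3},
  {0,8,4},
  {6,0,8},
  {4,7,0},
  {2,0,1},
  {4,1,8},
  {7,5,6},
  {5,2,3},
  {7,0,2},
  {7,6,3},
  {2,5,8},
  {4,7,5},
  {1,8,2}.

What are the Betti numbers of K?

Fix the vertex order 0 < 1 < 2 < 3 < 4 < 5 < 6 < 7 < 8 and write every simplex with vertices in increasing order. Then dim K = 2 and the simplices of K are:

  0-simplices (9): [0], [1], [2], [3], [4], [5], [6], [7], [8]
  1-simplices (27): (27 of them)
  2-simplices (18): [0,1,2], [0,1,6], [0,2,7], [0,4,7], [0,4,8], [0,6,8], [1,2,8], [1,3,4], [1,3,6], [1,4,8], [2,3,5], [2,3,7], [2,5,8], [3,4,5], [3,6,7], [4,5,7], [5,6,7], [5,6,8]

Hence C_0 ≅ Z^9, C_1 ≅ Z^27, C_2 ≅ Z^18.

The boundary map ∂_1: C_1 → C_0 is given by ∂[p,q] = [q] − [p]. For instance
  ∂[4,8] = [8] − [4].
The resulting 9×27 matrix has rank 8, and its Smith normal form has invariant factors (1,1,1,1,1,1,1,1).

Boundary ∂_2: C_2 → C_1 sends each 2-simplex [p,q,r] to [q,r] − [p,r] + [p,q]. For instance
  ∂[1,4,8] = [4,8] − [1,8] + [1,4],
  ∂[1,3,4] = [3,4] − [1,4] + [1,3].
The resulting 27×18 matrix has rank 18, and its Smith normal form has invariant factors (1,1,1,1,1,1,1,1,1,1,1,1,1,1,1,1,1,2).

Computing H_k = (kernel of ∂_k) / (image of ∂_{k+1}):

  H_0: rank C_0 − rank ∂_1 = 9 − 8 = 1, and the invariant factors of ∂_1 are all 1, so H_0 = Z.
  H_1: rank ker ∂_1 − rank ∂_2 = (27 − 8) − 18 = 1, and ∂_2 has invariant factor 2 > 1, so H_1 = Z ⊕ Z/2.
  H_2: rank ker ∂_2 − rank ∂_3 = (18 − 18) − 0 = 0, and there is no ∂_3, so H_2 = 0.

Hence the Betti numbers are b_0 = 1, b_1 = 1, b_2 = 0.

b_0 = 1, b_1 = 1, b_2 = 0.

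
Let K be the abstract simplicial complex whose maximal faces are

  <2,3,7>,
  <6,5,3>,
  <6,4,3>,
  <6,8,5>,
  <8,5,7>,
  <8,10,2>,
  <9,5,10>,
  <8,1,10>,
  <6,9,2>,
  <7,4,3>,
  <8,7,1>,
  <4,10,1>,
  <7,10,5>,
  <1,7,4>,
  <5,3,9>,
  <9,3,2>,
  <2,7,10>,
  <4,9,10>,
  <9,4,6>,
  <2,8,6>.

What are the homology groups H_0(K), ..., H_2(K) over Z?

Order the vertices as 1 < 2 < 3 < 4 < 5 < 6 < 7 < 8 < 9 < 10. Listing each simplex with vertices in this order, K has dimension 2 with simplices:

  0-simplices (10): [1], [2], [3], [4], [5], [6], [7], [8], [9], [10]
  1-simplices (30): (30 of them)
  2-simplices (20): (20 of them)

Hence C_0 ≅ Z^10, C_1 ≅ Z^30, C_2 ≅ Z^20.

∂_1: C_1 → C_0 maps an edge to its endpoints' difference, ∂[p,q] = q − p.
This gives a 10×30 integer matrix of rank 9; reducing to Smith normal form yields diagonal entries (1,1,1,1,1,1,1,1,1).

∂_2: C_2 → C_1 acts by ∂[p,q,r] = [q,r] − [p,r] + [p,q]. For instance
  ∂[3,5,6] = [5,6] − [3,6] + [3,5],
  ∂[5,6,8] = [6,8] − [5,8] + [5,6].
This gives a 30×20 integer matrix of rank 20; reducing to Smith normal form yields diagonal entries (1,1,1,1,1,1,1,1,1,1,1,1,1,1,1,1,1,1,1,2).

From H_k ≅ ker(∂_k) / im(∂_{k+1}) we obtain:

  H_0: rank C_0 − rank ∂_1 = 10 − 9 = 1, and the invariant factors of ∂_1 are all 1, so H_0 = Z.
  H_1: rank ker ∂_1 − rank ∂_2 = (30 − 9) − 20 = 1, and ∂_2 has invariant factor 2 > 1, so H_1 = Z ⊕ Z_2.
  H_2: rank ker ∂_2 − rank ∂_3 = (20 − 20) − 0 = 0, and there is no ∂_3, so H_2 = 0.

H_0 = Z,  H_1 = Z ⊕ Z_2,  H_2 = 0.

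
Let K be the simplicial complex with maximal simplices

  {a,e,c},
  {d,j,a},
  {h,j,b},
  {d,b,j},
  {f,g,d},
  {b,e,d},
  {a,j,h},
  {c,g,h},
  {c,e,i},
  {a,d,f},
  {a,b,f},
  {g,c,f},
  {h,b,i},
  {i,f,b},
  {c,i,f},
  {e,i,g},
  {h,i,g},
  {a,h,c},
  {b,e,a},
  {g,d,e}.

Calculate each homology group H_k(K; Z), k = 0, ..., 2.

We work with the vertex ordering a < b < c < d < e < f < g < h < i < j. The simplices of K, each written with vertices in increasing order, are:

  0-simplices (10): a, b, c, d, e, f, g, h, i, j
  1-simplices (30): ab, ac, ad, ae, af, ah, aj, bd, be, bf, bh, bi, bj, ce, cf, cg, ch, ci, de, df, dg, dj, eg, ei, fg, fi, gh, gi, hi, hj
  2-simplices (20): abe, abf, ace, ach, adf, adj, ahj, bde, bdj, bfi, bhi, bhj, cei, cfg, cfi, cgh, deg, dfg, egi, ghi

so the chain groups are C_0 ≅ Z^10, C_1 ≅ Z^30, C_2 ≅ Z^20.

Boundary ∂_1: C_1 → C_0 sends each edge [p,q] (with p < q) to q − p.
The resulting 10×30 matrix has rank 9, and its Smith normal form has invariant factors (1,1,1,1,1,1,1,1,1).

∂_2: C_2 → C_1 maps a triangle to the signed sum of its edges. For instance
  ∂adj = dj − aj + ad,
  ∂cfi = fi − ci + cf.
This gives a 30×20 integer matrix of rank 20; reducing to Smith normal form yields diagonal entries (1,1,1,1,1,1,1,1,1,1,1,1,1,1,1,1,1,1,1,2).

Reading off H_k = ker ∂_k / im ∂_{k+1}:

  H_0: rank C_0 − rank ∂_1 = 10 − 9 = 1, and the invariant factors of ∂_1 are all 1, so H_0 = Z.
  H_1: rank ker ∂_1 − rank ∂_2 = (30 − 9) − 20 = 1, and ∂_2 has invariant factor 2 > 1, so H_1 = Z ⊕ Z/2Z.
  H_2: rank ker ∂_2 − rank ∂_3 = (20 − 20) − 0 = 0, and there is no ∂_3, so H_2 = 0.

H_0 ≅ Z,  H_1 ≅ Z ⊕ Z/2Z,  H_2 = 0.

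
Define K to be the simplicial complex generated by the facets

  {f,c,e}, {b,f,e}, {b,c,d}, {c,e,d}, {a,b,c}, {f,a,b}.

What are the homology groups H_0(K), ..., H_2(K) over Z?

H_0 = Z,  H_1 = Z,  H_2 = 0.

Order the vertices as a < b < c < d < e < f. Listing each simplex with vertices in this order, K has dimension 2 with simplices:

  0-simplices (6): a, b, c, d, e, f
  1-simplices (12): ab, ac, af, bc, bd, be, bf, cd, ce, cf, de, ef
  2-simplices (6): abc, abf, bcd, bef, cde, cef

Hence C_0 ≅ Z^6, C_1 ≅ Z^12, C_2 ≅ Z^6.

∂_1: C_1 → C_0 maps an edge to its endpoints' difference, ∂[p,q] = q − p. For instance
  ∂de = e − d.
This gives a 6×12 integer matrix of rank 5; reducing to Smith normal form yields diagonal entries (1,1,1,1,1).

Boundary ∂_2: C_2 → C_1 acts by ∂[p,q,r] = [q,r] − [p,r] + [p,q]. For instance
  ∂abf = bf − af + ab,
  ∂cde = de − ce + cd.
The resulting 12×6 matrix has rank 6, and its Smith normal form has invariant factors (1,1,1,1,1,1).

Computing H_k = (kernel of ∂_k) / (image of ∂_{k+1}):

  H_0: rank C_0 − rank ∂_1 = 6 − 5 = 1, and the invariant factors of ∂_1 are all 1, so H_0 ≅ Z.
  H_1: rank ker ∂_1 − rank ∂_2 = (12 − 5) − 6 = 1, and the invariant factors of ∂_2 are all 1, so H_1 ≅ Z.
  H_2: rank ker ∂_2 − rank ∂_3 = (6 − 6) − 0 = 0, and there is no ∂_3, so H_2 ≅ 0.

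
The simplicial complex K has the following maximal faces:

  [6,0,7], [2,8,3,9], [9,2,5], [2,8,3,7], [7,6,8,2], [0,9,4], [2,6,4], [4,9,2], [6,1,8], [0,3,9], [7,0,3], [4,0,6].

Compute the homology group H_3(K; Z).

Order the vertices as 0 < 1 < 2 < 3 < 4 < 5 < 6 < 7 < 8 < 9. Listing each simplex with vertices in this order, K has dimension 3 with simplices:

  0-simplices (10): [0], [1], [2], [3], [4], [5], [6], [7], [8], [9]
  1-simplices (24): (24 of them)
  2-simplices (19): (19 of them)
  3-simplices (3): [2,3,7,8], [2,3,8,9], [2,6,7,8]

giving chain groups C_0 ≅ Z^10, C_1 ≅ Z^24, C_2 ≅ Z^19, C_3 ≅ Z^3.

The boundary map ∂_1: C_1 → C_0 maps an edge to its endpoints' difference, ∂[p,q] = q − p. For instance
  ∂[6,7] = [7] − [6].
The 10×24 boundary matrix has rank 9 and Smith normal form diag(1,1,1,1,1,1,1,1,1).

The boundary map ∂_2: C_2 → C_1 maps a triangle to the signed sum of its edges. For instance
  ∂[0,3,9] = [3,9] − [0,9] + [0,3],
  ∂[2,6,7] = [6,7] − [2,7] + [2,6].
The 24×19 boundary matrix has rank 15 and Smith normal form diag(1,1,1,1,1,1,1,1,1,1,1,1,1,1,1).

Boundary ∂_3: C_3 → C_2 sends each 3-simplex σ to the alternating sum Σ_i (−1)^i (σ with its i-th vertex removed). For instance
  ∂[2,3,8,9] = [3,8,9] − [2,8,9] + [2,3,9] − [2,3,8],
  ∂[2,3,7,8] = [3,7,8] − [2,7,8] + [2,3,8] − [2,3,7].
As a 19×3 matrix over Z this has rank 3, with invariant factors (1,1,1).

Computing H_k = (kernel of ∂_k) / (image of ∂_{k+1}):

  H_3: rank ker ∂_3 − rank ∂_4 = (3 − 3) − 0 = 0, and there is no ∂_4, so H_3 = 0.

H_3 ≅ 0.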